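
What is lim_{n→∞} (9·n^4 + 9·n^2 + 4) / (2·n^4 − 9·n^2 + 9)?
lim = 9/2

For large n the leading n^4 terms dominate both numerator and denominator. Dividing top and bottom by n^4, every other term tends to 0, leaving 9/2.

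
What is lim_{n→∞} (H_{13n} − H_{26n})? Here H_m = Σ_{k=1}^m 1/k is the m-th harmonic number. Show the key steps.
lim = ln(13/26) = −ln 2

Euler-Maclaurin gives H_m = ln m + γ + 1/(2m) + O(1/m^2). The γ and O(1/m) terms cancel in the difference:
  H_{13n} − H_{26n} = ln(13n) − ln(26n) + O(1/n) = ln(13/26) + O(1/n).
Hence the limit is ln(13/26) = −ln 2.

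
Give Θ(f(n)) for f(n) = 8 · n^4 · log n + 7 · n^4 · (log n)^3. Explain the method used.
f(n) ∈ Θ(n^4 · (log n)^3)

Compare the terms by growth order. For large n, n^a · (log n)^b dominates n^a' · (log n)^b' iff a > a', or (a = a' and b > b'). Ranking the 2 terms shows the dominant one is 7 · n^4 · (log n)^3. Hence f(n) ∈ Θ(n^4 · (log n)^3).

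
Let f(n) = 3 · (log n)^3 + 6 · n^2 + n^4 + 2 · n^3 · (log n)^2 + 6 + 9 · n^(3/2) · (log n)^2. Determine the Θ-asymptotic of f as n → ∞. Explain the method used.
f(n) ∈ Θ(n^4)

Compare the terms by growth order. For large n, n^a · (log n)^b dominates n^a' · (log n)^b' iff a > a', or (a = a' and b > b'). Ranking the 6 terms shows the dominant one is n^4. Hence f(n) ∈ Θ(n^4).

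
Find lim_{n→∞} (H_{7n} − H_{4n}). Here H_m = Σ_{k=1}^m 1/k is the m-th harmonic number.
lim = ln(7/4)

Euler-Maclaurin gives H_m = ln m + γ + 1/(2m) + O(1/m^2). The γ and O(1/m) terms cancel in the difference:
  H_{7n} − H_{4n} = ln(7n) − ln(4n) + O(1/n) = ln(7/4) + O(1/n).
Hence the limit is ln(7/4).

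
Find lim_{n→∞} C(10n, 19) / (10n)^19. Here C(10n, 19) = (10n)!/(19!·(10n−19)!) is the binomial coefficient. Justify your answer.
lim = 1/19! = 1/121645100408832000

With N = 10n → ∞: C(N, 19) / N^19 = [N(N−1)…(N−18)] / (19! · N^19) = (1/19!) · 1 · (1 − 1/(10n)) · … · (1 − 18/(10n)). Each factor → 1 as N → ∞, so the limit is 1/19! = 1/121645100408832000.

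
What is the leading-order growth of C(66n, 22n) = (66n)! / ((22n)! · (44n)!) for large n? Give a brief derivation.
C(66n, 22n) ~ (27/4)^(22n) · sqrt(3/(4π·22n))

Write N = 22n. Apply Stirling to each factorial:
  (3N)! ~ sqrt(2π·3N) · (3N/e)^(3N),
  N! ~ sqrt(2π N) · (N/e)^N,
  (2N)! ~ sqrt(2π·2N) · (2N/e)^(2N).
The exponential factors combine to (3N)^(3N) / (N^N · (2N)^(2N)) = 3^(3N)/2^(2N) = (3^3/2^2)^N = (27/4)^N.
The square-root prefactors combine to sqrt(2π·3N) / (sqrt(2π N)·sqrt(2π·2N)) = sqrt(3 / (2π·2·N)) = sqrt(3/(4π·22n)).
Substituting N = 22n: C(66n, 22n) ~ (27/4)^(22n) · sqrt(3/(4π·22n)).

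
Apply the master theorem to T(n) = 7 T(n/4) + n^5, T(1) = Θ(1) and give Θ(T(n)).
T(n) = Θ(n^5)

log_4 7 ≈ 1.404. f(n) = n^5 dominates n^(log_4 7) since 5 > 1.404, and the regularity condition a·f(n/b) = 7·(n/4)^5 = (7/1024)·n^5 ≤ c·f(n) holds with c = 7/1024 ≈ 0.00684 < 1. So this is Case 3: T(n) = Θ(f(n)) = Θ(n^5).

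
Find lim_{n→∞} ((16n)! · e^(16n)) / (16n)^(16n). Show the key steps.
lim = ∞

Stirling: (16n)! ~ sqrt(2π·16n) · (16n/e)^(16n). Hence
  (16n)! · e^(16n) / (16n)^(16n) ~ sqrt(2π·16n) = sqrt(2π·16) · sqrt(n) → ∞.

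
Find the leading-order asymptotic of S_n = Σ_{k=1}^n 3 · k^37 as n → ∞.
S_n ~ 3 · n^38 / 38

By integral comparison (Euler-Maclaurin), Σ_{k=1}^n 3 · k^37 = 3 · ∫_0^n x^37 dx + O(n^37) = 3 · n^38/38 + O(n^37). (Equivalently, Faulhaber's formula gives the same leading term.)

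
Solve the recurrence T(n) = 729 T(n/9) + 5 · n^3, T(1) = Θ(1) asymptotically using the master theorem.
T(n) = Θ(n^3 log n)

log_9 729 = 3, and f(n) = 5 · n^3 = Θ(n^(log_9 729)). This is Case 2 of the master theorem: T(n) = Θ(f(n) · log n) = Θ(n^3 log n).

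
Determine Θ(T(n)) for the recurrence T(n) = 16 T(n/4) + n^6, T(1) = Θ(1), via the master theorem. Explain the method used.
T(n) = Θ(n^6)

log_4 16 ≈ 2.000. f(n) = n^6 dominates n^(log_4 16) since 6 > 2.000, and the regularity condition a·f(n/b) = 16·(n/4)^6 = (16/4096)·n^6 ≤ c·f(n) holds with c = 16/4096 ≈ 0.00391 < 1. So this is Case 3: T(n) = Θ(f(n)) = Θ(n^6).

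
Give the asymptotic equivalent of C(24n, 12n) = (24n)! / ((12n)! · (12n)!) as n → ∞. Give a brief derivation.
C(24n, 12n) ~ (4)^(12n) · sqrt(1/(π·12n))

Write N = 12n. Apply Stirling to each factorial:
  (2N)! ~ sqrt(2π·2N) · (2N/e)^(2N),
  N! ~ sqrt(2π N) · (N/e)^N,
  (1N)! ~ sqrt(2π·1N) · (1N/e)^(1N).
The exponential factors combine to (2N)^(2N) / (N^N · (1N)^(1N)) = 2^(2N)/1^(1N) = (2^2/1^1)^N = (4)^N.
The square-root prefactors combine to sqrt(2π·2N) / (sqrt(2π N)·sqrt(2π·1N)) = sqrt(2 / (2π·1·N)) = sqrt(1/(π·12n)).
Substituting N = 12n: C(24n, 12n) ~ (4)^(12n) · sqrt(1/(π·12n)).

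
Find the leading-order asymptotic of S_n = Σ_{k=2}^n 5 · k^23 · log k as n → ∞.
S_n ~ 5 · n^24 log n / 24 − 5 · n^24 / 576

By integral comparison, S_n = ∫_1^n 5 · x^23 · log x dx + O(n^23 · log n). For the integral, ∫ x^23 log x dx = n^24 log n / 24 − n^24/576 (integration by parts). Hence S_n ~ 5 · n^24 log n / 24 − 5 · n^24 / 576.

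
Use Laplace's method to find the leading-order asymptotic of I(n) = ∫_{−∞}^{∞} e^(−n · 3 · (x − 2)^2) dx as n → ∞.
I(n) = sqrt(π/(3n))

Here φ(x) = 3 · (x − 2)^2 has its unique minimum at x* = 2 with φ(x*) = 0 and φ''(x*) = 6. Laplace's method gives
  I(n) ~ e^(−n φ(x*)) · sqrt(2π / (n · φ''(x*))) = sqrt(2π / (6n)) = sqrt(π/(3n)).
This is exact: substituting u = (x − 2)·sqrt(3n) gives I(n) = (1/sqrt(3n)) ∫_{−∞}^{∞} e^(−u^2) du = sqrt(π/(3n)).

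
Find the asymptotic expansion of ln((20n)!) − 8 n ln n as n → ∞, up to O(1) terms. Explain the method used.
ln((20n)!) − 8 n ln n = 12 n ln n + 20(ln 20 − 1) n + (1/2) ln(2π·20n) + O(1/n)

Stirling: ln((20n)!) = 20n ln(20n) − 20n + (1/2) ln(2π·20n) + O(1/n).
Expand 20n ln(20n) = 20n (ln n + ln 20) = 20n ln n + 20n ln 20.
Subtract 8n ln n: leading term is (20 − 8) n ln n = 12 n ln n. The next term is 20n ln 20 − 20n = 20(ln 20 − 1) n. Then the (1/2) ln(2π·20n) correction.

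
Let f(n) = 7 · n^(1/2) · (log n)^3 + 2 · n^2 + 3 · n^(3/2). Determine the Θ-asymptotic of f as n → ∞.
f(n) ∈ Θ(n^2)

Compare the terms by growth order. For large n, n^a · (log n)^b dominates n^a' · (log n)^b' iff a > a', or (a = a' and b > b'). Ranking the 3 terms shows the dominant one is 2 · n^2. Hence f(n) ∈ Θ(n^2).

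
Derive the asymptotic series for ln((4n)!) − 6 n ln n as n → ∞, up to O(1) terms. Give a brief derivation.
ln((4n)!) − 6 n ln n = −2 n ln n + 4(ln 4 − 1) n + (1/2) ln(2π·4n) + O(1/n)

Stirling: ln((4n)!) = 4n ln(4n) − 4n + (1/2) ln(2π·4n) + O(1/n).
Expand 4n ln(4n) = 4n (ln n + ln 4) = 4n ln n + 4n ln 4.
Subtract 6n ln n: leading term is (4 − 6) n ln n = −2 n ln n. The next term is 4n ln 4 − 4n = 4(ln 4 − 1) n. Then the (1/2) ln(2π·4n) correction.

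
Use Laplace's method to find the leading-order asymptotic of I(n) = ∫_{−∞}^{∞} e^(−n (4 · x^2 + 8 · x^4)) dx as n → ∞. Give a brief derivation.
I(n) ~ sqrt(π/(4n))

φ(x) = 4 · x^2 + 8 · x^4 has its unique global minimum at x* = 0 (since φ'(x) = 8x + 32x^3 = 0 only at x = 0 for real x with both coefficients positive, and φ → ∞ as |x| → ∞). At x* = 0, φ(0) = 0 and φ''(0) = 8. Laplace's method then gives
  I(n) ~ sqrt(2π / (n · φ''(0))) · e^(−n φ(0)) = sqrt(2π / (8n)) = sqrt(π/(4n)).
The 8 · x^4 term contributes only at subleading order (an O(1/n) relative correction).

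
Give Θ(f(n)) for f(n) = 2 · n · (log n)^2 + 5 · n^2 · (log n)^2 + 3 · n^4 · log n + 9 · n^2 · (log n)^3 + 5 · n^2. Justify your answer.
f(n) ∈ Θ(n^4 · log n)

Compare the terms by growth order. For large n, n^a · (log n)^b dominates n^a' · (log n)^b' iff a > a', or (a = a' and b > b'). Ranking the 5 terms shows the dominant one is 3 · n^4 · log n. Hence f(n) ∈ Θ(n^4 · log n).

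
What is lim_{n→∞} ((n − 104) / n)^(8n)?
lim = e^(−832)

Rewrite as (1 − 104/n)^(8n). By the standard limit (1 + x/n)^n → e^x, we have (1 − 104/n)^n → e^(−104), and raising to the 8th power gives e^(−832).
More precisely, ln[(1 − 104/n)^(8n)] = 8n · ln(1 − 104/n) = 8n · (-104/n + O(1/n^2)) = -832 + O(1/n) → -832.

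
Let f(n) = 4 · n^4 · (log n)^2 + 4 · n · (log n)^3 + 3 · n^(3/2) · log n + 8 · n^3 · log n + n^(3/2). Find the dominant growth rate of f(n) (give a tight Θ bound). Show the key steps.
f(n) ∈ Θ(n^4 · (log n)^2)

Compare the terms by growth order. For large n, n^a · (log n)^b dominates n^a' · (log n)^b' iff a > a', or (a = a' and b > b'). Ranking the 5 terms shows the dominant one is 4 · n^4 · (log n)^2. Hence f(n) ∈ Θ(n^4 · (log n)^2).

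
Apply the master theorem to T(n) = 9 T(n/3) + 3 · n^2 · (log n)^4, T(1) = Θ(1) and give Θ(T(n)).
T(n) = Θ(n^2 · (log n)^5)

Here log_3 9 = 2 and f(n) = 3 · n^2 · (log n)^4 = Θ(n^(log_3 9) · (log n)^4). This is the extended Case 2 of the master theorem (f matches the critical exponent up to log factors), giving T(n) = Θ(n^(log_3 9) · (log n)^(4+1)) = Θ(n^2 · (log n)^5).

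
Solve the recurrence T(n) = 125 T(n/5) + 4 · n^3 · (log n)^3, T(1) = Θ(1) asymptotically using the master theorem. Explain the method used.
T(n) = Θ(n^3 · (log n)^4)

Here log_5 125 = 3 and f(n) = 4 · n^3 · (log n)^3 = Θ(n^(log_5 125) · (log n)^3). This is the extended Case 2 of the master theorem (f matches the critical exponent up to log factors), giving T(n) = Θ(n^(log_5 125) · (log n)^(3+1)) = Θ(n^3 · (log n)^4).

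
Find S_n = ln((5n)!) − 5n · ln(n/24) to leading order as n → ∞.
S_n ~ 5n · (ln 120 − 1) + O(ln n)

Stirling: ln((5n)!) = 5n ln(5n) − 5n + O(ln n).
  S_n = 5n ln(5n) − 5n − 5n ln(n/24) + O(ln n)
      = 5n ln(5n) − 5n ln n + 5n ln 24 − 5n + O(ln n)
      = 5n ln 5 + 5n ln 24 − 5n + O(ln n)
      = 5n (ln 120 − 1) + O(ln n).
Numerically ln(120) − 1 ≈ 3.7875.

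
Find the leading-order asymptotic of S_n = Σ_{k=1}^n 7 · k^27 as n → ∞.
S_n ~ n^28 / 4

By integral comparison (Euler-Maclaurin), Σ_{k=1}^n 7 · k^27 = 7 · ∫_0^n x^27 dx + O(n^27) = 7 · n^28/28 = n^28 / 4 + O(n^27). (Equivalently, Faulhaber's formula gives the same leading term.)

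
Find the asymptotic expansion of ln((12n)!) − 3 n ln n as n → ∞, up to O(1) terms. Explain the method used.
ln((12n)!) − 3 n ln n = 9 n ln n + 12(ln 12 − 1) n + (1/2) ln(2π·12n) + O(1/n)

Stirling: ln((12n)!) = 12n ln(12n) − 12n + (1/2) ln(2π·12n) + O(1/n).
Expand 12n ln(12n) = 12n (ln n + ln 12) = 12n ln n + 12n ln 12.
Subtract 3n ln n: leading term is (12 − 3) n ln n = 9 n ln n. The next term is 12n ln 12 − 12n = 12(ln 12 − 1) n. Then the (1/2) ln(2π·12n) correction.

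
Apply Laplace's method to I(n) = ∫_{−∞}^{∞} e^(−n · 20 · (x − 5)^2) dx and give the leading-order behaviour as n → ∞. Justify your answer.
I(n) = sqrt(π/(20n))

Here φ(x) = 20 · (x − 5)^2 has its unique minimum at x* = 5 with φ(x*) = 0 and φ''(x*) = 40. Laplace's method gives
  I(n) ~ e^(−n φ(x*)) · sqrt(2π / (n · φ''(x*))) = sqrt(2π / (40n)) = sqrt(π/(20n)).
This is exact: substituting u = (x − 5)·sqrt(20n) gives I(n) = (1/sqrt(20n)) ∫_{−∞}^{∞} e^(−u^2) du = sqrt(π/(20n)).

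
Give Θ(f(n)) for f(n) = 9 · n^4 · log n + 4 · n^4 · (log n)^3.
f(n) ∈ Θ(n^4 · (log n)^3)

Compare the terms by growth order. For large n, n^a · (log n)^b dominates n^a' · (log n)^b' iff a > a', or (a = a' and b > b'). Ranking the 2 terms shows the dominant one is 4 · n^4 · (log n)^3. Hence f(n) ∈ Θ(n^4 · (log n)^3).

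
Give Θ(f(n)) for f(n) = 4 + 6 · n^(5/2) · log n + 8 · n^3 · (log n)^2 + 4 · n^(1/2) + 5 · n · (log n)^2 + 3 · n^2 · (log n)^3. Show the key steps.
f(n) ∈ Θ(n^3 · (log n)^2)

Compare the terms by growth order. For large n, n^a · (log n)^b dominates n^a' · (log n)^b' iff a > a', or (a = a' and b > b'). Ranking the 6 terms shows the dominant one is 8 · n^3 · (log n)^2. Hence f(n) ∈ Θ(n^3 · (log n)^2).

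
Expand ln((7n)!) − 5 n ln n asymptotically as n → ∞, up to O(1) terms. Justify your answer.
ln((7n)!) − 5 n ln n = 2 n ln n + 7(ln 7 − 1) n + (1/2) ln(2π·7n) + O(1/n)

Stirling: ln((7n)!) = 7n ln(7n) − 7n + (1/2) ln(2π·7n) + O(1/n).
Expand 7n ln(7n) = 7n (ln n + ln 7) = 7n ln n + 7n ln 7.
Subtract 5n ln n: leading term is (7 − 5) n ln n = 2 n ln n. The next term is 7n ln 7 − 7n = 7(ln 7 − 1) n. Then the (1/2) ln(2π·7n) correction.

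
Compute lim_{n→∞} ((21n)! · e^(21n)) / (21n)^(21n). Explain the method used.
lim = ∞

Stirling: (21n)! ~ sqrt(2π·21n) · (21n/e)^(21n). Hence
  (21n)! · e^(21n) / (21n)^(21n) ~ sqrt(2π·21n) = sqrt(2π·21) · sqrt(n) → ∞.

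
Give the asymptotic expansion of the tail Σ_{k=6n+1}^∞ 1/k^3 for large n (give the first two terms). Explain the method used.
Σ_{k>6n} 1/k^3 = 1/(2 · (6n)^2) − 1/(2 · (6n)^3) + O(1/(6n)^4)

Compare to the integral: ∫_{6n}^∞ x^(−3) dx = [−x^(−2)/2]_{6n}^∞ = 1/((3−1)·(6n)^2). The Euler-Maclaurin correction adds −f(6n)/2 = −1/(2·(6n)^3). Euler-Maclaurin then gives
  Σ_{k>6n} 1/k^3 = ∫_{6n}^∞ dx/x^3 − 1/(2·(6n)^3) + O(1/(6n)^4).
(Equivalently this is ζ(3) − Σ_{k≤6n} 1/k^3.)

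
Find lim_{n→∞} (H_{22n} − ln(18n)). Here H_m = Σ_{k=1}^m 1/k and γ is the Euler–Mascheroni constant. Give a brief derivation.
lim = ln(11/9) + γ

By Euler-Maclaurin, H_m = ln m + γ + O(1/m). So
  H_{22n} − ln(18n) = ln(22n) + γ − ln(18n) + O(1/n)
                       = ln(22/18) + γ + O(1/n).
Hence the limit is ln(22/18) + γ (= ln(11/9)).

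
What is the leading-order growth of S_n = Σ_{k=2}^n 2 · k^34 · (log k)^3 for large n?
S_n ~ 2 · n^35 · (log n)^3 / 35

By integral comparison, S_n = ∫_1^n 2 · x^34 · (log x)^3 dx + O(n^34 · (log n)^3). For the integral, the leading term of ∫_1^n x^34 (log x)^3 dx is n^35/35 · (log n)^3 (by repeated integration by parts; each step lowers the log-exponent and produces a relatively O(1/log n) correction). Hence S_n ~ 2 · n^35 · (log n)^3 / 35.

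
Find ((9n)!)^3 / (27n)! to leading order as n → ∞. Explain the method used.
((9n)!)^3/(27n)! ~ ((2π·9n)^(2/2) / sqrt(3)) · 3^(−3·9n)  →  0

Write N = 9n. Stirling: N! ~ sqrt(2π N)(N/e)^N and (3N)! ~ sqrt(2π·3N)·(3N/e)^(3N).
  (N!)^3/(3N)! ~ (2π N)^(3/2) (N/e)^(3N) / [sqrt(2π·3N) (3N/e)^(3N)]
     = (2π N)^(3/2) / sqrt(2π·3N) · (N/(3N))^(3N)
     = (2π N)^((3−1)/2) / sqrt(3) · 3^(−3N).
Since 3^3 > 1, the factor 3^(−3N) decays exponentially, so the ratio → 0. Substituting N = 9n gives the stated form.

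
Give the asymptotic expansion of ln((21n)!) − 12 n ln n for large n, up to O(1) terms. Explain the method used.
ln((21n)!) − 12 n ln n = 9 n ln n + 21(ln 21 − 1) n + (1/2) ln(2π·21n) + O(1/n)

Stirling: ln((21n)!) = 21n ln(21n) − 21n + (1/2) ln(2π·21n) + O(1/n).
Expand 21n ln(21n) = 21n (ln n + ln 21) = 21n ln n + 21n ln 21.
Subtract 12n ln n: leading term is (21 − 12) n ln n = 9 n ln n. The next term is 21n ln 21 − 21n = 21(ln 21 − 1) n. Then the (1/2) ln(2π·21n) correction.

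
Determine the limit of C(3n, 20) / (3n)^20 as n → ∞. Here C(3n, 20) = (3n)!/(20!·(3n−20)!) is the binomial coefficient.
lim = 1/20! = 1/2432902008176640000

With N = 3n → ∞: C(N, 20) / N^20 = [N(N−1)…(N−19)] / (20! · N^20) = (1/20!) · 1 · (1 − 1/(3n)) · … · (1 − 19/(3n)). Each factor → 1 as N → ∞, so the limit is 1/20! = 1/2432902008176640000.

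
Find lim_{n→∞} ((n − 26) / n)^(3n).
lim = e^(−78)

Rewrite as (1 − 26/n)^(3n). By the standard limit (1 + x/n)^n → e^x, we have (1 − 26/n)^n → e^(−26), and raising to the 3rd power gives e^(−78).
More precisely, ln[(1 − 26/n)^(3n)] = 3n · ln(1 − 26/n) = 3n · (-26/n + O(1/n^2)) = -78 + O(1/n) → -78.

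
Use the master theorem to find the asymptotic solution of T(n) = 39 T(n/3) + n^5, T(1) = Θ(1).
T(n) = Θ(n^5)

log_3 39 ≈ 3.335. f(n) = n^5 dominates n^(log_3 39) since 5 > 3.335, and the regularity condition a·f(n/b) = 39·(n/3)^5 = (39/243)·n^5 ≤ c·f(n) holds with c = 39/243 ≈ 0.16 < 1. So this is Case 3: T(n) = Θ(f(n)) = Θ(n^5).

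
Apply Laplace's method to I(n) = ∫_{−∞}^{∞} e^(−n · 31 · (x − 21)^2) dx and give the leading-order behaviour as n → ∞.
I(n) = sqrt(π/(31n))

Here φ(x) = 31 · (x − 21)^2 has its unique minimum at x* = 21 with φ(x*) = 0 and φ''(x*) = 62. Laplace's method gives
  I(n) ~ e^(−n φ(x*)) · sqrt(2π / (n · φ''(x*))) = sqrt(2π / (62n)) = sqrt(π/(31n)).
This is exact: substituting u = (x − 21)·sqrt(31n) gives I(n) = (1/sqrt(31n)) ∫_{−∞}^{∞} e^(−u^2) du = sqrt(π/(31n)).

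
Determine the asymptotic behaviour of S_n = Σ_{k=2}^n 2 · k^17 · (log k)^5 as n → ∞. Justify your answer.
S_n ~ n^18 · (log n)^5 / 9

By integral comparison, S_n = ∫_1^n 2 · x^17 · (log x)^5 dx + O(n^17 · (log n)^5). For the integral, the leading term of ∫_1^n x^17 (log x)^5 dx is n^18/18 · (log n)^5 (by repeated integration by parts; each step lowers the log-exponent and produces a relatively O(1/log n) correction). Hence S_n ~ n^18 · (log n)^5 / 9.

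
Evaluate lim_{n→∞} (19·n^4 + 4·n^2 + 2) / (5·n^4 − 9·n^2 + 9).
lim = 19/5

For large n the leading n^4 terms dominate both numerator and denominator. Dividing top and bottom by n^4, every other term tends to 0, leaving 19/5.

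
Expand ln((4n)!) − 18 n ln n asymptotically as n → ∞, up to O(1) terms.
ln((4n)!) − 18 n ln n = −14 n ln n + 4(ln 4 − 1) n + (1/2) ln(2π·4n) + O(1/n)

Stirling: ln((4n)!) = 4n ln(4n) − 4n + (1/2) ln(2π·4n) + O(1/n).
Expand 4n ln(4n) = 4n (ln n + ln 4) = 4n ln n + 4n ln 4.
Subtract 18n ln n: leading term is (4 − 18) n ln n = −14 n ln n. The next term is 4n ln 4 − 4n = 4(ln 4 − 1) n. Then the (1/2) ln(2π·4n) correction.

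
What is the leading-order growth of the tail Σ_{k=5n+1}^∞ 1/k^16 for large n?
Σ_{k>5n} 1/k^16 ~ 1/(15 · (5n)^15)

Compare to the integral: ∫_{5n}^∞ x^(−16) dx = [−x^(−15)/15]_{5n}^∞ = 1/((16−1)·(5n)^15). Euler-Maclaurin then gives
  Σ_{k>5n} 1/k^16 = ∫_{5n}^∞ dx/x^16 − 1/(2·(5n)^16) + O(1/(5n)^17).
(Equivalently this is ζ(16) − Σ_{k≤5n} 1/k^16.)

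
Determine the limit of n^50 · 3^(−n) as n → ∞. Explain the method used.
lim = 0

Exponentials with base > 1 dominate every fixed polynomial: for any fixed c, n^c / 3^n → 0 as n → ∞ (e.g. by the ratio test, or by writing 3^n = e^(n ln 3) and noting e^(n ln 3) / n^c → ∞). Hence n^50 · 3^(−n) = n^50 / 3^n → 0.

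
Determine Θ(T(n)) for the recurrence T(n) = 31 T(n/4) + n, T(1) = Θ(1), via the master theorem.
T(n) = Θ(n^(log_4 31))

Master theorem: compare f(n) = n to n^(log_4 31) where log_4 31 ≈ 2.477. Since 1 < log_4 31, we have f(n) = O(n^(log_4 31 − ε)) for some ε > 0 — Case 1. Hence T(n) = Θ(n^(log_4 31)).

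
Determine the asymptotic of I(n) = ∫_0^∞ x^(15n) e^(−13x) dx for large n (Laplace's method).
I(n) ~ (sqrt(2π·15n) / 13) · (15n/(13e))^(15n)

Write the integrand as exp(15n ln x − 13x) and set f(x) = 15n ln x − 13x. Then f'(x) = 15n/x − 13 = 0 at x* = 15n/13, and f''(x*) = −15n/x*^2 = −13^2/(15n). Laplace's method (interior maximum) gives
  I(n) ~ e^(f(x*)) · sqrt(2π / |f''(x*)|)
        = exp(15n ln(15n/13) − 15n) · sqrt(2π · 15n / 13^2)
        = (15n/13)^(15n) e^(−15n) · sqrt(2π·15n) / 13
        = (sqrt(2π·15n) / 13) · (15n/(13e))^(15n).
This matches Γ(15n+1)/13^(15n+1) with Stirling applied to Γ.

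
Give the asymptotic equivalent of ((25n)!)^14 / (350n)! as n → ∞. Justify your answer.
((25n)!)^14/(350n)! ~ ((2π·25n)^(13/2) / sqrt(14)) · 14^(−14·25n)  →  0

Write N = 25n. Stirling: N! ~ sqrt(2π N)(N/e)^N and (14N)! ~ sqrt(2π·14N)·(14N/e)^(14N).
  (N!)^14/(14N)! ~ (2π N)^(14/2) (N/e)^(14N) / [sqrt(2π·14N) (14N/e)^(14N)]
     = (2π N)^(14/2) / sqrt(2π·14N) · (N/(14N))^(14N)
     = (2π N)^((14−1)/2) / sqrt(14) · 14^(−14N).
Since 14^14 > 1, the factor 14^(−14N) decays exponentially, so the ratio → 0. Substituting N = 25n gives the stated form.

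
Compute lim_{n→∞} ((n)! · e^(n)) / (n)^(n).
lim = ∞

Stirling: (n)! ~ sqrt(2π·n) · (n/e)^(n). Hence
  (n)! · e^(n) / (n)^(n) ~ sqrt(2π·n) = sqrt(2π) · sqrt(n) → ∞.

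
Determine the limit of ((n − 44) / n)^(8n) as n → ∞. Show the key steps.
lim = e^(−352)

Rewrite as (1 − 44/n)^(8n). By the standard limit (1 + x/n)^n → e^x, we have (1 − 44/n)^n → e^(−44), and raising to the 8th power gives e^(−352).
More precisely, ln[(1 − 44/n)^(8n)] = 8n · ln(1 − 44/n) = 8n · (-44/n + O(1/n^2)) = -352 + O(1/n) → -352.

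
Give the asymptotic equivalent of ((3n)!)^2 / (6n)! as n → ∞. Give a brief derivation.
((3n)!)^2/(6n)! ~ ((2π·3n)^(1/2) / sqrt(2)) · 2^(−2·3n)  →  0

Write N = 3n. Stirling: N! ~ sqrt(2π N)(N/e)^N and (2N)! ~ sqrt(2π·2N)·(2N/e)^(2N).
  (N!)^2/(2N)! ~ (2π N)^(2/2) (N/e)^(2N) / [sqrt(2π·2N) (2N/e)^(2N)]
     = (2π N)^(2/2) / sqrt(2π·2N) · (N/(2N))^(2N)
     = (2π N)^((2−1)/2) / sqrt(2) · 2^(−2N).
Since 2^2 > 1, the factor 2^(−2N) decays exponentially, so the ratio → 0. Substituting N = 3n gives the stated form.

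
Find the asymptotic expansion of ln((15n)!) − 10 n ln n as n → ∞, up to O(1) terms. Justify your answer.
ln((15n)!) − 10 n ln n = 5 n ln n + 15(ln 15 − 1) n + (1/2) ln(2π·15n) + O(1/n)

Stirling: ln((15n)!) = 15n ln(15n) − 15n + (1/2) ln(2π·15n) + O(1/n).
Expand 15n ln(15n) = 15n (ln n + ln 15) = 15n ln n + 15n ln 15.
Subtract 10n ln n: leading term is (15 − 10) n ln n = 5 n ln n. The next term is 15n ln 15 − 15n = 15(ln 15 − 1) n. Then the (1/2) ln(2π·15n) correction.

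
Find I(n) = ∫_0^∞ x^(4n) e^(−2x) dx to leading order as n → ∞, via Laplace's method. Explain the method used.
I(n) ~ (sqrt(2π·4n) / 2) · (4n/(2e))^(4n)

Write the integrand as exp(4n ln x − 2x) and set f(x) = 4n ln x − 2x. Then f'(x) = 4n/x − 2 = 0 at x* = 4n/2, and f''(x*) = −4n/x*^2 = −2^2/(4n). Laplace's method (interior maximum) gives
  I(n) ~ e^(f(x*)) · sqrt(2π / |f''(x*)|)
        = exp(4n ln(4n/2) − 4n) · sqrt(2π · 4n / 2^2)
        = (4n/2)^(4n) e^(−4n) · sqrt(2π·4n) / 2
        = (sqrt(2π·4n) / 2) · (4n/(2e))^(4n).
This matches Γ(4n+1)/2^(4n+1) with Stirling applied to Γ.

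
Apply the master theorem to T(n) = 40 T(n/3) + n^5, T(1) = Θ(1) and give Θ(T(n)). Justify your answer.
T(n) = Θ(n^5)

log_3 40 ≈ 3.358. f(n) = n^5 dominates n^(log_3 40) since 5 > 3.358, and the regularity condition a·f(n/b) = 40·(n/3)^5 = (40/243)·n^5 ≤ c·f(n) holds with c = 40/243 ≈ 0.165 < 1. So this is Case 3: T(n) = Θ(f(n)) = Θ(n^5).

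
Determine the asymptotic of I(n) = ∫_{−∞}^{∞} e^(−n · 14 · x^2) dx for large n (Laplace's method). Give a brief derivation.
I(n) = sqrt(π/(14n))

Here φ(x) = 14 · x^2 has its unique minimum at x* = 0 with φ(x*) = 0 and φ''(x*) = 28. Laplace's method gives
  I(n) ~ e^(−n φ(x*)) · sqrt(2π / (n · φ''(x*))) = sqrt(2π / (28n)) = sqrt(π/(14n)).
This is exact: substituting u = (x − 0)·sqrt(14n) gives I(n) = (1/sqrt(14n)) ∫_{−∞}^{∞} e^(−u^2) du = sqrt(π/(14n)).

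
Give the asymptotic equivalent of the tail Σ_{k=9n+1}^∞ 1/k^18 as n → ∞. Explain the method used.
Σ_{k>9n} 1/k^18 ~ 1/(17 · (9n)^17)

Compare to the integral: ∫_{9n}^∞ x^(−18) dx = [−x^(−17)/17]_{9n}^∞ = 1/((18−1)·(9n)^17). Euler-Maclaurin then gives
  Σ_{k>9n} 1/k^18 = ∫_{9n}^∞ dx/x^18 − 1/(2·(9n)^18) + O(1/(9n)^19).
(Equivalently this is ζ(18) − Σ_{k≤9n} 1/k^18.)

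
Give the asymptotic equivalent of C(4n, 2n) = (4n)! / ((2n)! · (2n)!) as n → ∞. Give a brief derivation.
C(4n, 2n) ~ (4)^(2n) · sqrt(1/(π·2n))

Write N = 2n. Apply Stirling to each factorial:
  (2N)! ~ sqrt(2π·2N) · (2N/e)^(2N),
  N! ~ sqrt(2π N) · (N/e)^N,
  (1N)! ~ sqrt(2π·1N) · (1N/e)^(1N).
The exponential factors combine to (2N)^(2N) / (N^N · (1N)^(1N)) = 2^(2N)/1^(1N) = (2^2/1^1)^N = (4)^N.
The square-root prefactors combine to sqrt(2π·2N) / (sqrt(2π N)·sqrt(2π·1N)) = sqrt(2 / (2π·1·N)) = sqrt(1/(π·2n)).
Substituting N = 2n: C(4n, 2n) ~ (4)^(2n) · sqrt(1/(π·2n)).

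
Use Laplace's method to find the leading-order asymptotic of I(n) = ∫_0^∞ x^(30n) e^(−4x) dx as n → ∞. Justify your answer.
I(n) ~ (sqrt(2π·30n) / 4) · (30n/(4e))^(30n)

Write the integrand as exp(30n ln x − 4x) and set f(x) = 30n ln x − 4x. Then f'(x) = 30n/x − 4 = 0 at x* = 30n/4, and f''(x*) = −30n/x*^2 = −4^2/(30n). Laplace's method (interior maximum) gives
  I(n) ~ e^(f(x*)) · sqrt(2π / |f''(x*)|)
        = exp(30n ln(30n/4) − 30n) · sqrt(2π · 30n / 4^2)
        = (30n/4)^(30n) e^(−30n) · sqrt(2π·30n) / 4
        = (sqrt(2π·30n) / 4) · (30n/(4e))^(30n).
This matches Γ(30n+1)/4^(30n+1) with Stirling applied to Γ.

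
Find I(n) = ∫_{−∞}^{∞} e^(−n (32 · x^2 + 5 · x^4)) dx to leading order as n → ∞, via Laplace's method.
I(n) ~ sqrt(π/(32n))

φ(x) = 32 · x^2 + 5 · x^4 has its unique global minimum at x* = 0 (since φ'(x) = 64x + 20x^3 = 0 only at x = 0 for real x with both coefficients positive, and φ → ∞ as |x| → ∞). At x* = 0, φ(0) = 0 and φ''(0) = 64. Laplace's method then gives
  I(n) ~ sqrt(2π / (n · φ''(0))) · e^(−n φ(0)) = sqrt(2π / (64n)) = sqrt(π/(32n)).
The 5 · x^4 term contributes only at subleading order (an O(1/n) relative correction).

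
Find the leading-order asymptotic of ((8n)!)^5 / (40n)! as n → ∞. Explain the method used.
((8n)!)^5/(40n)! ~ ((2π·8n)^(4/2) / sqrt(5)) · 5^(−5·8n)  →  0

Write N = 8n. Stirling: N! ~ sqrt(2π N)(N/e)^N and (5N)! ~ sqrt(2π·5N)·(5N/e)^(5N).
  (N!)^5/(5N)! ~ (2π N)^(5/2) (N/e)^(5N) / [sqrt(2π·5N) (5N/e)^(5N)]
     = (2π N)^(5/2) / sqrt(2π·5N) · (N/(5N))^(5N)
     = (2π N)^((5−1)/2) / sqrt(5) · 5^(−5N).
Since 5^5 > 1, the factor 5^(−5N) decays exponentially, so the ratio → 0. Substituting N = 8n gives the stated form.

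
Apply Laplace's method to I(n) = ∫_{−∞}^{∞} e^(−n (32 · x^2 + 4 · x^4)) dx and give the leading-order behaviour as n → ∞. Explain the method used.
I(n) ~ sqrt(π/(32n))

φ(x) = 32 · x^2 + 4 · x^4 has its unique global minimum at x* = 0 (since φ'(x) = 64x + 16x^3 = 0 only at x = 0 for real x with both coefficients positive, and φ → ∞ as |x| → ∞). At x* = 0, φ(0) = 0 and φ''(0) = 64. Laplace's method then gives
  I(n) ~ sqrt(2π / (n · φ''(0))) · e^(−n φ(0)) = sqrt(2π / (64n)) = sqrt(π/(32n)).
The 4 · x^4 term contributes only at subleading order (an O(1/n) relative correction).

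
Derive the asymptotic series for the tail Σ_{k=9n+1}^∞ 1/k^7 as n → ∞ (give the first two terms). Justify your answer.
Σ_{k>9n} 1/k^7 = 1/(6 · (9n)^6) − 1/(2 · (9n)^7) + O(1/(9n)^8)

Compare to the integral: ∫_{9n}^∞ x^(−7) dx = [−x^(−6)/6]_{9n}^∞ = 1/((7−1)·(9n)^6). The Euler-Maclaurin correction adds −f(9n)/2 = −1/(2·(9n)^7). Euler-Maclaurin then gives
  Σ_{k>9n} 1/k^7 = ∫_{9n}^∞ dx/x^7 − 1/(2·(9n)^7) + O(1/(9n)^8).
(Equivalently this is ζ(7) − Σ_{k≤9n} 1/k^7.)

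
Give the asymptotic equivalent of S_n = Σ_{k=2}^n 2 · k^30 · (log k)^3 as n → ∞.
S_n ~ 2 · n^31 · (log n)^3 / 31

By integral comparison, S_n = ∫_1^n 2 · x^30 · (log x)^3 dx + O(n^30 · (log n)^3). For the integral, the leading term of ∫_1^n x^30 (log x)^3 dx is n^31/31 · (log n)^3 (by repeated integration by parts; each step lowers the log-exponent and produces a relatively O(1/log n) correction). Hence S_n ~ 2 · n^31 · (log n)^3 / 31.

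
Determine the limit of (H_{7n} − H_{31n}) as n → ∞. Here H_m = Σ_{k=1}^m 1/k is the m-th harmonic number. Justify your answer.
lim = ln(7/31)

Euler-Maclaurin gives H_m = ln m + γ + 1/(2m) + O(1/m^2). The γ and O(1/m) terms cancel in the difference:
  H_{7n} − H_{31n} = ln(7n) − ln(31n) + O(1/n) = ln(7/31) + O(1/n).
Hence the limit is ln(7/31).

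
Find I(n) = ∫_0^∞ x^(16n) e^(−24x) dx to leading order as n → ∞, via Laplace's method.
I(n) ~ (sqrt(2π·16n) / 24) · (16n/(24e))^(16n)

Write the integrand as exp(16n ln x − 24x) and set f(x) = 16n ln x − 24x. Then f'(x) = 16n/x − 24 = 0 at x* = 16n/24, and f''(x*) = −16n/x*^2 = −24^2/(16n). Laplace's method (interior maximum) gives
  I(n) ~ e^(f(x*)) · sqrt(2π / |f''(x*)|)
        = exp(16n ln(16n/24) − 16n) · sqrt(2π · 16n / 24^2)
        = (16n/24)^(16n) e^(−16n) · sqrt(2π·16n) / 24
        = (sqrt(2π·16n) / 24) · (16n/(24e))^(16n).
This matches Γ(16n+1)/24^(16n+1) with Stirling applied to Γ.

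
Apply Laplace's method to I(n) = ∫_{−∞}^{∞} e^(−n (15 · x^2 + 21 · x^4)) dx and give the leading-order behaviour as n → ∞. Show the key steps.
I(n) ~ sqrt(π/(15n))

φ(x) = 15 · x^2 + 21 · x^4 has its unique global minimum at x* = 0 (since φ'(x) = 30x + 84x^3 = 0 only at x = 0 for real x with both coefficients positive, and φ → ∞ as |x| → ∞). At x* = 0, φ(0) = 0 and φ''(0) = 30. Laplace's method then gives
  I(n) ~ sqrt(2π / (n · φ''(0))) · e^(−n φ(0)) = sqrt(2π / (30n)) = sqrt(π/(15n)).
The 21 · x^4 term contributes only at subleading order (an O(1/n) relative correction).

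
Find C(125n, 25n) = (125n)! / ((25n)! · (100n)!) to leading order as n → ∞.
C(125n, 25n) ~ (3125/256)^(25n) · sqrt(5/(8π·25n))

Write N = 25n. Apply Stirling to each factorial:
  (5N)! ~ sqrt(2π·5N) · (5N/e)^(5N),
  N! ~ sqrt(2π N) · (N/e)^N,
  (4N)! ~ sqrt(2π·4N) · (4N/e)^(4N).
The exponential factors combine to (5N)^(5N) / (N^N · (4N)^(4N)) = 5^(5N)/4^(4N) = (5^5/4^4)^N = (3125/256)^N.
The square-root prefactors combine to sqrt(2π·5N) / (sqrt(2π N)·sqrt(2π·4N)) = sqrt(5 / (2π·4·N)) = sqrt(5/(8π·25n)).
Substituting N = 25n: C(125n, 25n) ~ (3125/256)^(25n) · sqrt(5/(8π·25n)).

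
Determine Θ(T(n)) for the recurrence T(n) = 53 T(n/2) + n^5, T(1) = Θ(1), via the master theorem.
T(n) = Θ(n^(log_2 53))

Master theorem: compare f(n) = n^5 to n^(log_2 53) where log_2 53 ≈ 5.728. Since 5 < log_2 53, we have f(n) = O(n^(log_2 53 − ε)) for some ε > 0 — Case 1. Hence T(n) = Θ(n^(log_2 53)).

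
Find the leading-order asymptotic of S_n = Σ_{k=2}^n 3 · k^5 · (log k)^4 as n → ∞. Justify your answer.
S_n ~ n^6 · (log n)^4 / 2

By integral comparison, S_n = ∫_1^n 3 · x^5 · (log x)^4 dx + O(n^5 · (log n)^4). For the integral, the leading term of ∫_1^n x^5 (log x)^4 dx is n^6/6 · (log n)^4 (by repeated integration by parts; each step lowers the log-exponent and produces a relatively O(1/log n) correction). Hence S_n ~ n^6 · (log n)^4 / 2.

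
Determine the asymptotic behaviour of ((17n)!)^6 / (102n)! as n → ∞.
((17n)!)^6/(102n)! ~ ((2π·17n)^(5/2) / sqrt(6)) · 6^(−6·17n)  →  0

Write N = 17n. Stirling: N! ~ sqrt(2π N)(N/e)^N and (6N)! ~ sqrt(2π·6N)·(6N/e)^(6N).
  (N!)^6/(6N)! ~ (2π N)^(6/2) (N/e)^(6N) / [sqrt(2π·6N) (6N/e)^(6N)]
     = (2π N)^(6/2) / sqrt(2π·6N) · (N/(6N))^(6N)
     = (2π N)^((6−1)/2) / sqrt(6) · 6^(−6N).
Since 6^6 > 1, the factor 6^(−6N) decays exponentially, so the ratio → 0. Substituting N = 17n gives the stated form.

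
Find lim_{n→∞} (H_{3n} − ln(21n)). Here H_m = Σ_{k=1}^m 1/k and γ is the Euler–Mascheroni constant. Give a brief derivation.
lim = −ln 7 + γ

By Euler-Maclaurin, H_m = ln m + γ + O(1/m). So
  H_{3n} − ln(21n) = ln(3n) + γ − ln(21n) + O(1/n)
                       = ln(3/21) + γ + O(1/n).
Hence the limit is ln(3/21) + γ (= −ln 7).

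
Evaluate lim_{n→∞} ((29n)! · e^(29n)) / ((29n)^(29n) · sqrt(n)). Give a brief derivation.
lim = sqrt(2π·29)

Stirling: (29n)! ~ sqrt(2π·29n) · (29n/e)^(29n). Hence
  (29n)! · e^(29n) / (29n)^(29n) ~ sqrt(2π·29n).
Dividing by sqrt(n): sqrt(2π·29n) / sqrt(n) = sqrt(2π·29) · n^((1−1)/2), so the limit is sqrt(2π·29).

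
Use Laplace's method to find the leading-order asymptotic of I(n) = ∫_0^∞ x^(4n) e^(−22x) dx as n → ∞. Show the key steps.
I(n) ~ (sqrt(2π·4n) / 22) · (4n/(22e))^(4n)

Write the integrand as exp(4n ln x − 22x) and set f(x) = 4n ln x − 22x. Then f'(x) = 4n/x − 22 = 0 at x* = 4n/22, and f''(x*) = −4n/x*^2 = −22^2/(4n). Laplace's method (interior maximum) gives
  I(n) ~ e^(f(x*)) · sqrt(2π / |f''(x*)|)
        = exp(4n ln(4n/22) − 4n) · sqrt(2π · 4n / 22^2)
        = (4n/22)^(4n) e^(−4n) · sqrt(2π·4n) / 22
        = (sqrt(2π·4n) / 22) · (4n/(22e))^(4n).
This matches Γ(4n+1)/22^(4n+1) with Stirling applied to Γ.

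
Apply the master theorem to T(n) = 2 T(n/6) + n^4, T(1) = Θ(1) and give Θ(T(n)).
T(n) = Θ(n^4)

log_6 2 ≈ 0.387. f(n) = n^4 dominates n^(log_6 2) since 4 > 0.387, and the regularity condition a·f(n/b) = 2·(n/6)^4 = (2/1296)·n^4 ≤ c·f(n) holds with c = 2/1296 ≈ 0.00154 < 1. So this is Case 3: T(n) = Θ(f(n)) = Θ(n^4).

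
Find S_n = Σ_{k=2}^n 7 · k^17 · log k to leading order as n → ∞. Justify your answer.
S_n ~ 7 · n^18 log n / 18 − 7 · n^18 / 324

By integral comparison, S_n = ∫_1^n 7 · x^17 · log x dx + O(n^17 · log n). For the integral, ∫ x^17 log x dx = n^18 log n / 18 − n^18/324 (integration by parts). Hence S_n ~ 7 · n^18 log n / 18 − 7 · n^18 / 324.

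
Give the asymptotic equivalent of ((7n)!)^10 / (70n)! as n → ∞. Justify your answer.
((7n)!)^10/(70n)! ~ ((2π·7n)^(9/2) / sqrt(10)) · 10^(−10·7n)  →  0

Write N = 7n. Stirling: N! ~ sqrt(2π N)(N/e)^N and (10N)! ~ sqrt(2π·10N)·(10N/e)^(10N).
  (N!)^10/(10N)! ~ (2π N)^(10/2) (N/e)^(10N) / [sqrt(2π·10N) (10N/e)^(10N)]
     = (2π N)^(10/2) / sqrt(2π·10N) · (N/(10N))^(10N)
     = (2π N)^((10−1)/2) / sqrt(10) · 10^(−10N).
Since 10^10 > 1, the factor 10^(−10N) decays exponentially, so the ratio → 0. Substituting N = 7n gives the stated form.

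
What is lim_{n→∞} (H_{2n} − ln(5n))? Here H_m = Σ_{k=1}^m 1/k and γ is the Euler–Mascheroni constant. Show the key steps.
lim = ln(2/5) + γ

By Euler-Maclaurin, H_m = ln m + γ + O(1/m). So
  H_{2n} − ln(5n) = ln(2n) + γ − ln(5n) + O(1/n)
                       = ln(2/5) + γ + O(1/n).
Hence the limit is ln(2/5) + γ.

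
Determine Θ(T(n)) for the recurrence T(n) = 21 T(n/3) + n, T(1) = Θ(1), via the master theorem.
T(n) = Θ(n^(log_3 21))

Master theorem: compare f(n) = n to n^(log_3 21) where log_3 21 ≈ 2.771. Since 1 < log_3 21, we have f(n) = O(n^(log_3 21 − ε)) for some ε > 0 — Case 1. Hence T(n) = Θ(n^(log_3 21)).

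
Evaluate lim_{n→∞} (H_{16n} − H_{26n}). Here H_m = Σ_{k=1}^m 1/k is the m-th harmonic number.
lim = ln(16/26) = ln(8/13)

Euler-Maclaurin gives H_m = ln m + γ + 1/(2m) + O(1/m^2). The γ and O(1/m) terms cancel in the difference:
  H_{16n} − H_{26n} = ln(16n) − ln(26n) + O(1/n) = ln(16/26) + O(1/n).
Hence the limit is ln(16/26) = ln(8/13).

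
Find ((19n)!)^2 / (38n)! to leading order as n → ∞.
((19n)!)^2/(38n)! ~ ((2π·19n)^(1/2) / sqrt(2)) · 2^(−2·19n)  →  0

Write N = 19n. Stirling: N! ~ sqrt(2π N)(N/e)^N and (2N)! ~ sqrt(2π·2N)·(2N/e)^(2N).
  (N!)^2/(2N)! ~ (2π N)^(2/2) (N/e)^(2N) / [sqrt(2π·2N) (2N/e)^(2N)]
     = (2π N)^(2/2) / sqrt(2π·2N) · (N/(2N))^(2N)
     = (2π N)^((2−1)/2) / sqrt(2) · 2^(−2N).
Since 2^2 > 1, the factor 2^(−2N) decays exponentially, so the ratio → 0. Substituting N = 19n gives the stated form.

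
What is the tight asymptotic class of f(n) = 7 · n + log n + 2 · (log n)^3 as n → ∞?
f(n) ∈ Θ(n)

Compare the terms by growth order. For large n, n^a · (log n)^b dominates n^a' · (log n)^b' iff a > a', or (a = a' and b > b'). Ranking the 3 terms shows the dominant one is 7 · n. Hence f(n) ∈ Θ(n).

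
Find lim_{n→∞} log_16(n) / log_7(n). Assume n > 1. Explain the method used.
lim = ln(7) / ln(16) = log_16(7)

Change of base: log_16(n) = ln n / ln 16 and log_7(n) = ln n / ln 7. The ratio is (ln n / ln 16) · (ln 7 / ln n) = ln 7 / ln 16, a constant independent of n. So the limit is ln 7 / ln 16 = log_16(7).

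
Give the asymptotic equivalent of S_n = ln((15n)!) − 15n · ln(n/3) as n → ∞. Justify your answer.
S_n ~ 15n · (ln 45 − 1) + O(ln n)

Stirling: ln((15n)!) = 15n ln(15n) − 15n + O(ln n).
  S_n = 15n ln(15n) − 15n − 15n ln(n/3) + O(ln n)
      = 15n ln(15n) − 15n ln n + 15n ln 3 − 15n + O(ln n)
      = 15n ln 15 + 15n ln 3 − 15n + O(ln n)
      = 15n (ln 45 − 1) + O(ln n).
Numerically ln(45) − 1 ≈ 2.8067.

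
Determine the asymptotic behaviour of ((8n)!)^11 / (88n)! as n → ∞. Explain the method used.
((8n)!)^11/(88n)! ~ ((2π·8n)^(10/2) / sqrt(11)) · 11^(−11·8n)  →  0

Write N = 8n. Stirling: N! ~ sqrt(2π N)(N/e)^N and (11N)! ~ sqrt(2π·11N)·(11N/e)^(11N).
  (N!)^11/(11N)! ~ (2π N)^(11/2) (N/e)^(11N) / [sqrt(2π·11N) (11N/e)^(11N)]
     = (2π N)^(11/2) / sqrt(2π·11N) · (N/(11N))^(11N)
     = (2π N)^((11−1)/2) / sqrt(11) · 11^(−11N).
Since 11^11 > 1, the factor 11^(−11N) decays exponentially, so the ratio → 0. Substituting N = 8n gives the stated form.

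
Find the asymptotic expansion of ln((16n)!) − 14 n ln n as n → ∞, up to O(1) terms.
ln((16n)!) − 14 n ln n = 2 n ln n + 16(ln 16 − 1) n + (1/2) ln(2π·16n) + O(1/n)

Stirling: ln((16n)!) = 16n ln(16n) − 16n + (1/2) ln(2π·16n) + O(1/n).
Expand 16n ln(16n) = 16n (ln n + ln 16) = 16n ln n + 16n ln 16.
Subtract 14n ln n: leading term is (16 − 14) n ln n = 2 n ln n. The next term is 16n ln 16 − 16n = 16(ln 16 − 1) n. Then the (1/2) ln(2π·16n) correction.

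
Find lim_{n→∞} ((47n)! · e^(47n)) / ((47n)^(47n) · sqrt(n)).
lim = sqrt(2π·47)

Stirling: (47n)! ~ sqrt(2π·47n) · (47n/e)^(47n). Hence
  (47n)! · e^(47n) / (47n)^(47n) ~ sqrt(2π·47n).
Dividing by sqrt(n): sqrt(2π·47n) / sqrt(n) = sqrt(2π·47) · n^((1−1)/2), so the limit is sqrt(2π·47).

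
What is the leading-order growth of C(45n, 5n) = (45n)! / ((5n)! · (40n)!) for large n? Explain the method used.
C(45n, 5n) ~ (387420489/16777216)^(5n) · sqrt(9/(16π·5n))

Write N = 5n. Apply Stirling to each factorial:
  (9N)! ~ sqrt(2π·9N) · (9N/e)^(9N),
  N! ~ sqrt(2π N) · (N/e)^N,
  (8N)! ~ sqrt(2π·8N) · (8N/e)^(8N).
The exponential factors combine to (9N)^(9N) / (N^N · (8N)^(8N)) = 9^(9N)/8^(8N) = (9^9/8^8)^N = (387420489/16777216)^N.
The square-root prefactors combine to sqrt(2π·9N) / (sqrt(2π N)·sqrt(2π·8N)) = sqrt(9 / (2π·8·N)) = sqrt(9/(16π·5n)).
Substituting N = 5n: C(45n, 5n) ~ (387420489/16777216)^(5n) · sqrt(9/(16π·5n)).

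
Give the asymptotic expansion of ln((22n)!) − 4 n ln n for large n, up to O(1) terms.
ln((22n)!) − 4 n ln n = 18 n ln n + 22(ln 22 − 1) n + (1/2) ln(2π·22n) + O(1/n)

Stirling: ln((22n)!) = 22n ln(22n) − 22n + (1/2) ln(2π·22n) + O(1/n).
Expand 22n ln(22n) = 22n (ln n + ln 22) = 22n ln n + 22n ln 22.
Subtract 4n ln n: leading term is (22 − 4) n ln n = 18 n ln n. The next term is 22n ln 22 − 22n = 22(ln 22 − 1) n. Then the (1/2) ln(2π·22n) correction.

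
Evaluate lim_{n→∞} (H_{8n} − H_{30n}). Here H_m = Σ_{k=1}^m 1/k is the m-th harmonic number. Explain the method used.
lim = ln(8/30) = ln(4/15)

Euler-Maclaurin gives H_m = ln m + γ + 1/(2m) + O(1/m^2). The γ and O(1/m) terms cancel in the difference:
  H_{8n} − H_{30n} = ln(8n) − ln(30n) + O(1/n) = ln(8/30) + O(1/n).
Hence the limit is ln(8/30) = ln(4/15).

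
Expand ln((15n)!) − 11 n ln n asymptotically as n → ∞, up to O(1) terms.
ln((15n)!) − 11 n ln n = 4 n ln n + 15(ln 15 − 1) n + (1/2) ln(2π·15n) + O(1/n)

Stirling: ln((15n)!) = 15n ln(15n) − 15n + (1/2) ln(2π·15n) + O(1/n).
Expand 15n ln(15n) = 15n (ln n + ln 15) = 15n ln n + 15n ln 15.
Subtract 11n ln n: leading term is (15 − 11) n ln n = 4 n ln n. The next term is 15n ln 15 − 15n = 15(ln 15 − 1) n. Then the (1/2) ln(2π·15n) correction.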